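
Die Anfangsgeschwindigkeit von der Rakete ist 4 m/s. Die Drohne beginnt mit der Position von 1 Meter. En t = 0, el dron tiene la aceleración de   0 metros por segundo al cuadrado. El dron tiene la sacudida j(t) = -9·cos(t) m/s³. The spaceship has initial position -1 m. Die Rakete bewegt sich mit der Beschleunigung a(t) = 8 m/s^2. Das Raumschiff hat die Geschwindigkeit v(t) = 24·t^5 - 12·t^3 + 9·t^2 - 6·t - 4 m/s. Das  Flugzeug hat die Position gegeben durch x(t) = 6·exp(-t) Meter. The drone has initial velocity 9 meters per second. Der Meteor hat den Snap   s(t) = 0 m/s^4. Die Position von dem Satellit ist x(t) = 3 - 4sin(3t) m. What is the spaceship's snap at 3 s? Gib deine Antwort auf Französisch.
Pour résoudre ceci, nous devons prendre 3 dérivées de notre équation de la vitesse v(t) = 24·t^5 - 12·t^3 + 9·t^2 - 6·t - 4. La dérivée de la vitesse donne l'accélération: a(t) = 120·t^4 - 36·t^2 + 18·t - 6. En dérivant l'accélération, nous obtenons le jerk: j(t) = 480·t^3 - 72·t + 18. La dérivée du jerk donne le snap: s(t) = 1440·t^2 - 72. Nous avons le snap s(t) = 1440·t^2 - 72. En substituant t = 3: s(3) = 12888.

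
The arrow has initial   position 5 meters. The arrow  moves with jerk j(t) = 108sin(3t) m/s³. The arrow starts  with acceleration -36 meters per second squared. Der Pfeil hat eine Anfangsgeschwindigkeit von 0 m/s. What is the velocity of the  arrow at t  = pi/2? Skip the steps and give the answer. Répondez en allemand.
v(pi/2) = 12.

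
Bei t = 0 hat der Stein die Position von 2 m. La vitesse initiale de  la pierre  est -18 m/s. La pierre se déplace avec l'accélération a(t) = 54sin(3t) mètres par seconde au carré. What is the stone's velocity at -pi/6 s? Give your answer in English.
We must find the integral of our acceleration equation a(t) = 54·sin(3·t) 1 time. Integrating acceleration and using the initial condition v(0) = -18, we get v(t) = -18·cos(3·t). Using v(t) = -18·cos(3·t) and substituting t = -pi/6, we find v = 0.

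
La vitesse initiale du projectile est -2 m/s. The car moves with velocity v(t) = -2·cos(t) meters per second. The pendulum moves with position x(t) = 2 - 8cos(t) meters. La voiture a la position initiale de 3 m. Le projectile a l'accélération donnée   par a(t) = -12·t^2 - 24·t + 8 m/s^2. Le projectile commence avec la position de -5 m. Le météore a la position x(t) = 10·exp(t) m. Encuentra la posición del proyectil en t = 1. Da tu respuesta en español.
Partiendo de la aceleración a(t) = -12·t^2 - 24·t + 8, tomamos 2 integrales. Integrando la aceleración y usando la condición inicial v(0) = -2, obtenemos v(t) = -4·t^3 - 12·t^2 + 8·t - 2. Integrando la velocidad y usando la condición inicial x(0) = -5, obtenemos x(t) = -t^4 - 4·t^3 + 4·t^2 - 2·t - 5. Usando x(t) = -t^4 - 4·t^3 + 4·t^2 - 2·t - 5 y sustituyendo t = 1, encontramos x = -8.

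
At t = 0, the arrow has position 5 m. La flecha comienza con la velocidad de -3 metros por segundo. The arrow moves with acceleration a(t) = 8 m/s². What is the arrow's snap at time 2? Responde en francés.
Pour résoudre ceci, nous devons prendre 2 dérivées de notre équation de l'accélération a(t) = 8. En prenant d/dt de a(t), nous trouvons j(t) = 0. En prenant d/dt de j(t), nous trouvons s(t) = 0. Nous avons le snap s(t) = 0. En substituant t = 2: s(2) = 0.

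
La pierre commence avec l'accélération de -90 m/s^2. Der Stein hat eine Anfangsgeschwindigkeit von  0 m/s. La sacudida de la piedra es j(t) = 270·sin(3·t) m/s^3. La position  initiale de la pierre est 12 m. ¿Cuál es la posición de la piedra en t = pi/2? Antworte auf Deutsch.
Wir müssen unsere Gleichung für den Ruck j(t) = 270·sin(3·t) 3-mal integrieren. Das Integral von dem Ruck, mit a(0) = -90, ergibt die Beschleunigung: a(t) = -90·cos(3·t). Mit ∫a(t)dt und Anwendung von v(0) = 0, finden wir v(t) = -30·sin(3·t). Das Integral von der Geschwindigkeit, mit x(0) = 12, ergibt die Position: x(t) = 10·cos(3·t) + 2. Aus der Gleichung für die Position x(t) = 10·cos(3·t) + 2, setzen wir t = pi/2 ein und erhalten x = 2.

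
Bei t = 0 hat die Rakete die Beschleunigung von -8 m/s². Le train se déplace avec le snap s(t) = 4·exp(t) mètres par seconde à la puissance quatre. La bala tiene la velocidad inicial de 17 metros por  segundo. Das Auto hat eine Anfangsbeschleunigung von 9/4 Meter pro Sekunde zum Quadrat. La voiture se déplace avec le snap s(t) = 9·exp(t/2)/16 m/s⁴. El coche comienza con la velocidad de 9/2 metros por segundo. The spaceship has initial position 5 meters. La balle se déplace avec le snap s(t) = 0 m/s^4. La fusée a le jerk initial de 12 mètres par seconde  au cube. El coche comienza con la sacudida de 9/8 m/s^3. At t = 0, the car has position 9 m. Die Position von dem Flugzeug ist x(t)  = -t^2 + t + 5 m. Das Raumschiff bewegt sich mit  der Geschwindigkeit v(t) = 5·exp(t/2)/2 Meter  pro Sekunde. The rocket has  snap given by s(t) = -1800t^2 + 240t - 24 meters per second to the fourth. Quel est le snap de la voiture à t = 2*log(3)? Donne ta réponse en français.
Nous avons le snap s(t) = 9·exp(t/2)/16. En substituant t = 2*log(3): s(2*log(3)) = 27/16.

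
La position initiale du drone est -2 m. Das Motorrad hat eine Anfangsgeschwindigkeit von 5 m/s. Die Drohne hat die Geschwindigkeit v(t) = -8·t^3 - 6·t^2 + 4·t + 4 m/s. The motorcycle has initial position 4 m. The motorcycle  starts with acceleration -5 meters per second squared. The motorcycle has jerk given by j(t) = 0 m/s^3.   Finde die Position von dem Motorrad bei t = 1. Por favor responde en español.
Debemos encontrar la antiderivada de nuestra ecuación de la sacudida j(t) = 0 3 veces. La antiderivada de la sacudida, con a(0) = -5, da la aceleración: a(t) = -5. La antiderivada de la aceleración, con v(0) = 5, da la velocidad: v(t) = 5 - 5·t. Tomando ∫v(t)dt y aplicando x(0) = 4, encontramos x(t) = -5·t^2/2 + 5·t + 4. Tenemos la posición x(t) = -5·t^2/2 + 5·t + 4. Sustituyendo t = 1: x(1) = 13/2.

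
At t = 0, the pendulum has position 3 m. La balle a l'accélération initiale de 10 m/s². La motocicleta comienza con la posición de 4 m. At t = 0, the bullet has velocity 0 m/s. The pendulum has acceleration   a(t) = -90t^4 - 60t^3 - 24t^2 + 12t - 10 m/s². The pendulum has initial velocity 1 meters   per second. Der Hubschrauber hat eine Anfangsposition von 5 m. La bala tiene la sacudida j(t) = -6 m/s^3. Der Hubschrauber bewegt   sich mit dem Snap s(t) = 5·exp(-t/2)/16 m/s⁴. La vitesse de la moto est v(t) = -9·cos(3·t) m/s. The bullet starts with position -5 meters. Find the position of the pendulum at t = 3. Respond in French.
Pour résoudre ceci, nous devons prendre 2 intégrales de notre équation de l'accélération a(t) = -90·t^4 - 60·t^3 - 24·t^2 + 12·t - 10. L'intégrale de l'accélération est la vitesse. En utilisant v(0) = 1, nous obtenons v(t) = -18·t^5 - 15·t^4 - 8·t^3 + 6·t^2 - 10·t + 1. La primitive de la vitesse est la position. En utilisant x(0) = 3, nous obtenons x(t) = -3·t^6 - 3·t^5 - 2·t^4 + 2·t^3 - 5·t^2 + t + 3. En utilisant x(t) = -3·t^6 - 3·t^5 - 2·t^4 + 2·t^3 - 5·t^2 + t + 3 et en substituant t = 3, nous trouvons x = -3063.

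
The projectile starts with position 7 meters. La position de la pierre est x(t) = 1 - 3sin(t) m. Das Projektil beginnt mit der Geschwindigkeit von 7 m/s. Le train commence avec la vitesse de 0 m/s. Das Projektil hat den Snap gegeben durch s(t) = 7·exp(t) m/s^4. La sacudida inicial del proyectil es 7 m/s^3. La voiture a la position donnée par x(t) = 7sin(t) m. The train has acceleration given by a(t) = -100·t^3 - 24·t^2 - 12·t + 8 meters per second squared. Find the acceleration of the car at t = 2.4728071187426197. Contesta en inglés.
Starting from position x(t) = 7·sin(t), we take 2 derivatives. Taking d/dt of x(t), we find v(t) = 7·cos(t). The derivative of velocity gives acceleration: a(t) = -7·sin(t). From the given acceleration equation a(t) = -7·sin(t), we substitute t = 2.4728071187426197 to get a = -4.34023523652116.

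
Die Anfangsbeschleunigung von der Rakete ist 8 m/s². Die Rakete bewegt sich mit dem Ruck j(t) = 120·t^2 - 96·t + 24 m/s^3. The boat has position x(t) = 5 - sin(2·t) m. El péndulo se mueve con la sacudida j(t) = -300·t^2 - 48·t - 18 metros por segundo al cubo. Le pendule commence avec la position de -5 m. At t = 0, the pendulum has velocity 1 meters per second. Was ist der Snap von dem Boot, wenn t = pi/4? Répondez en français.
Nous devons dériver notre équation de la position x(t) = 5 - sin(2·t) 4 fois. En prenant d/dt de x(t), nous trouvons v(t) = -2·cos(2·t). En prenant d/dt de v(t), nous trouvons a(t) = 4·sin(2·t). En prenant d/dt de a(t), nous trouvons j(t) = 8·cos(2·t). En dérivant le jerk, nous obtenons le snap: s(t) = -16·sin(2·t). En utilisant s(t) = -16·sin(2·t) et en substituant t = pi/4, nous trouvons s = -16.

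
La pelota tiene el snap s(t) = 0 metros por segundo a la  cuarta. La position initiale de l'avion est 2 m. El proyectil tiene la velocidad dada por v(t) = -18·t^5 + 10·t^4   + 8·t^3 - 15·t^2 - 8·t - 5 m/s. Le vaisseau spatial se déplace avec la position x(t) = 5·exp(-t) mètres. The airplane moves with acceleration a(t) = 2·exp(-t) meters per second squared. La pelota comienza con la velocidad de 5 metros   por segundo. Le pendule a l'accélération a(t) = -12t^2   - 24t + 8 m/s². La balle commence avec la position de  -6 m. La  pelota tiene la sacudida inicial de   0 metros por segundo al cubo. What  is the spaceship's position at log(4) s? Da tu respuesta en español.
De la ecuación de la posición x(t) = 5·exp(-t), sustituimos t = log(4) para obtener x = 5/4.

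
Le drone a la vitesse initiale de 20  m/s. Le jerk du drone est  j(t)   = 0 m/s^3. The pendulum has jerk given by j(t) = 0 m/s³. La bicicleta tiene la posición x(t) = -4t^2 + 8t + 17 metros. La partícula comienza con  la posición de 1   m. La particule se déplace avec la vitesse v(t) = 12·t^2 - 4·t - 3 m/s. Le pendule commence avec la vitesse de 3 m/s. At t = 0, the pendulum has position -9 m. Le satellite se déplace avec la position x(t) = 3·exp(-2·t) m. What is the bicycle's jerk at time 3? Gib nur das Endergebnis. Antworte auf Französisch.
Le jerk à t = 3 est j = 0.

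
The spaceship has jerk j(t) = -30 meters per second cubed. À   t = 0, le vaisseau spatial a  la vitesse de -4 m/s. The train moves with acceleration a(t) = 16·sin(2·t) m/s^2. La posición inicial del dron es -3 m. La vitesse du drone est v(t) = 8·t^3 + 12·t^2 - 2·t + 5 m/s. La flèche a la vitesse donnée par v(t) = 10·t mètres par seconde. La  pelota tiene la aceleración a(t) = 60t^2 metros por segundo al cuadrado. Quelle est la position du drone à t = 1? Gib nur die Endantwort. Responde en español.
x(1) = 7.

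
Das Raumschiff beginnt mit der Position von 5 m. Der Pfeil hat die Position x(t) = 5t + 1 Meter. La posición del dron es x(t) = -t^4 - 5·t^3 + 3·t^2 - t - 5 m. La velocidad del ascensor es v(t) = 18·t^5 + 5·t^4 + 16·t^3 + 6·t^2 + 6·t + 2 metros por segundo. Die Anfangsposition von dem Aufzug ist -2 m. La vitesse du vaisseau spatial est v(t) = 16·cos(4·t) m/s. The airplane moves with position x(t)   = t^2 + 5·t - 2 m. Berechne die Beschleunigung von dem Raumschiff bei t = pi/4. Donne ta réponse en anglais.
Starting from velocity v(t) = 16·cos(4·t), we take 1 derivative. Differentiating velocity, we get acceleration: a(t) = -64·sin(4·t). We have acceleration a(t) = -64·sin(4·t). Substituting t = pi/4: a(pi/4) = 0.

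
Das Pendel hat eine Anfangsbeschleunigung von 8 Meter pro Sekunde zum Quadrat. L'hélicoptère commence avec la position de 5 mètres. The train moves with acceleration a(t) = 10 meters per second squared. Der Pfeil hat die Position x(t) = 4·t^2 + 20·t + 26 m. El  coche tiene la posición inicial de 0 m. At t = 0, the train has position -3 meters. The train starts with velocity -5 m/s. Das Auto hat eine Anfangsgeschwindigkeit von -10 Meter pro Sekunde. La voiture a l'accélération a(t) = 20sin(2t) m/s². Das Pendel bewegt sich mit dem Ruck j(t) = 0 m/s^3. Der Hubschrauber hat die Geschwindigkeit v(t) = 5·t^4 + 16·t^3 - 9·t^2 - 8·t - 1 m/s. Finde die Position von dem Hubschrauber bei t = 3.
Um dies zu lösen, müssen wir 1 Stammfunktion unserer Gleichung für die Geschwindigkeit v(t) = 5·t^4 + 16·t^3 - 9·t^2 - 8·t - 1 finden. Das Integral von der Geschwindigkeit, mit x(0) = 5, ergibt die Position: x(t) = t^5 + 4·t^4 - 3·t^3 - 4·t^2 - t + 5. Wir haben die Position x(t) = t^5 + 4·t^4 - 3·t^3 - 4·t^2 - t + 5. Durch Einsetzen von t = 3: x(3) = 452.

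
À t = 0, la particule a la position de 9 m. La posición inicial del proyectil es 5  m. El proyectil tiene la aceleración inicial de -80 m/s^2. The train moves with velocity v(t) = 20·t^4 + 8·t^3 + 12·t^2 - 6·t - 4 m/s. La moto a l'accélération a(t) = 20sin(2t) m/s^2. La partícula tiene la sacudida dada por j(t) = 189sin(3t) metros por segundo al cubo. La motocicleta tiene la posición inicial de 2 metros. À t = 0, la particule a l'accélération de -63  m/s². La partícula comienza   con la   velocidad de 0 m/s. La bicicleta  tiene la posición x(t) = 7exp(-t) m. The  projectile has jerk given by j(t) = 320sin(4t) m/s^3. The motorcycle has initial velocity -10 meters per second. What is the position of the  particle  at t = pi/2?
Starting from jerk j(t) = 189·sin(3·t), we take 3 integrals. The antiderivative of jerk is acceleration. Using a(0) = -63, we get a(t) = -63·cos(3·t). Taking ∫a(t)dt and applying v(0) = 0, we find v(t) = -21·sin(3·t). The integral of velocity is position. Using x(0) = 9, we get x(t) = 7·cos(3·t) + 2. We have position x(t) = 7·cos(3·t) + 2. Substituting t = pi/2: x(pi/2) = 2.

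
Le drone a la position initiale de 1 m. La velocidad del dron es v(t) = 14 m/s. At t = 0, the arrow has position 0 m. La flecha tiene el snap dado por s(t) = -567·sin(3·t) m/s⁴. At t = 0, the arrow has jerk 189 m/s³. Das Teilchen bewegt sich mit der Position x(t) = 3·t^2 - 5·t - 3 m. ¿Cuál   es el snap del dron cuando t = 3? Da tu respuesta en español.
Partiendo de la velocidad v(t) = 14, tomamos 3 derivadas. Tomando d/dt de v(t), encontramos a(t) = 0. Tomando d/dt de a(t), encontramos j(t) = 0. Derivando la sacudida, obtenemos el snap: s(t) = 0. De la ecuación del snap s(t) = 0, sustituimos t = 3 para obtener s = 0.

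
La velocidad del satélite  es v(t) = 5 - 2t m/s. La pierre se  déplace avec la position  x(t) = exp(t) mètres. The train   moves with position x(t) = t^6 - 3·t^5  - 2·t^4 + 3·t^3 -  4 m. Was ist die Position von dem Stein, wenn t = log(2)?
Mit x(t) = exp(t) und Einsetzen von t = log(2), finden wir x = 2.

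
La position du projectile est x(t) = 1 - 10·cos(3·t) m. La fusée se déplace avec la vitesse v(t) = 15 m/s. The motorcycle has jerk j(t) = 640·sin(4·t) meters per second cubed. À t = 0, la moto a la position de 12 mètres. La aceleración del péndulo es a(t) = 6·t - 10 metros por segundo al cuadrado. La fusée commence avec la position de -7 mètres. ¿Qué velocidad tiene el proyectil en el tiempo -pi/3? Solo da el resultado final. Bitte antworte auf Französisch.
La réponse est 0.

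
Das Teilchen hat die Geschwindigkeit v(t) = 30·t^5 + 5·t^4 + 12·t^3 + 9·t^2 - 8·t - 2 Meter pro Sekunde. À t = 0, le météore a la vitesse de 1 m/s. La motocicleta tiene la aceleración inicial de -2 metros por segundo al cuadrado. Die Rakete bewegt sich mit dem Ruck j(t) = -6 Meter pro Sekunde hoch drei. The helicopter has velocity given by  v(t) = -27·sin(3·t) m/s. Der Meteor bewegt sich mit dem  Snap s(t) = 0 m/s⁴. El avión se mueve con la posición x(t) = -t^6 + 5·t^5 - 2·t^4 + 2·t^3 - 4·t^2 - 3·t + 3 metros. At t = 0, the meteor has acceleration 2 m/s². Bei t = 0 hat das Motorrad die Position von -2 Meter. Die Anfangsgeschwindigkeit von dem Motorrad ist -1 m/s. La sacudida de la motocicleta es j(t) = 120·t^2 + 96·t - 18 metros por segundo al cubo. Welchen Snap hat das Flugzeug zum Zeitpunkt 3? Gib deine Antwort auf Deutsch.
Ausgehend von der Position x(t) = -t^6 + 5·t^5 - 2·t^4 + 2·t^3 - 4·t^2 - 3·t + 3, nehmen wir 4 Ableitungen. Die Ableitung von der Position ergibt die Geschwindigkeit: v(t) = -6·t^5 + 25·t^4 - 8·t^3 + 6·t^2 - 8·t - 3. Die Ableitung von der Geschwindigkeit ergibt die Beschleunigung: a(t) = -30·t^4 + 100·t^3 - 24·t^2 + 12·t - 8. Die Ableitung von der Beschleunigung ergibt den Ruck: j(t) = -120·t^3 + 300·t^2 - 48·t + 12. Die Ableitung von dem Ruck ergibt den Snap: s(t) = -360·t^2 + 600·t - 48. Mit s(t) = -360·t^2 + 600·t - 48 und Einsetzen von t = 3, finden wir s = -1488.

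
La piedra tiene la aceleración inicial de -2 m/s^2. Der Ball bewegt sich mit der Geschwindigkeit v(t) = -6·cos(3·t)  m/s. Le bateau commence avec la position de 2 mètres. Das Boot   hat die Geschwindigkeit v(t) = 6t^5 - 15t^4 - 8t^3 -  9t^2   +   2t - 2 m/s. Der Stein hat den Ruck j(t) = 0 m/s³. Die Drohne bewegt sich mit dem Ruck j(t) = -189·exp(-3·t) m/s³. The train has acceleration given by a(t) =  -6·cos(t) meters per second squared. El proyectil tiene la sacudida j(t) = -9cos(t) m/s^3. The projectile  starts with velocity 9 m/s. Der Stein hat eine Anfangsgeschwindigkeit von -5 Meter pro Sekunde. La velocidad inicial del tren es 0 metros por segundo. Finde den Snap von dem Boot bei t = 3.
Wir müssen unsere Gleichung für die Geschwindigkeit v(t) = 6·t^5 - 15·t^4 - 8·t^3 - 9·t^2 + 2·t - 2 3-mal ableiten. Durch Ableiten von der Geschwindigkeit erhalten wir die Beschleunigung: a(t) = 30·t^4 - 60·t^3 - 24·t^2 - 18·t + 2. Mit d/dt von a(t) finden wir j(t) = 120·t^3 - 180·t^2 - 48·t - 18. Die Ableitung von dem Ruck ergibt den Snap: s(t) = 360·t^2 - 360·t - 48. Aus der Gleichung für den Snap s(t) = 360·t^2 - 360·t - 48, setzen wir t = 3 ein und erhalten s = 2112.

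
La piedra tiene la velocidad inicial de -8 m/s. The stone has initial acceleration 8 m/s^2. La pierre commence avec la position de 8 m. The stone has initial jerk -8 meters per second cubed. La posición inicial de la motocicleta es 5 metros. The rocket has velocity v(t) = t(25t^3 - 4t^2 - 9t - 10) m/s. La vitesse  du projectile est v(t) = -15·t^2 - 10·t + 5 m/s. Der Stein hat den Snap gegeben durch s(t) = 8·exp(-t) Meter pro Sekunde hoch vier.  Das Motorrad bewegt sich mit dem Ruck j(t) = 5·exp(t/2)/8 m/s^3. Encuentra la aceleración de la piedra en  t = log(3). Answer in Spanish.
Debemos encontrar la antiderivada de nuestra ecuación del snap s(t) = 8·exp(-t) 2 veces. Integrando el snap y usando la condición inicial j(0) = -8, obtenemos j(t) = -8·exp(-t). La integral de la sacudida, con a(0) = 8, da la aceleración: a(t) = 8·exp(-t). Usando a(t) = 8·exp(-t) y sustituyendo t = log(3), encontramos a = 8/3.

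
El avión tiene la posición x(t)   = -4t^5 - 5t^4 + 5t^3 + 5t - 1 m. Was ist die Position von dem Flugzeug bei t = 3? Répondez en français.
En utilisant x(t) = -4·t^5 - 5·t^4 + 5·t^3 + 5·t - 1 et en substituant t = 3, nous trouvons x = -1228.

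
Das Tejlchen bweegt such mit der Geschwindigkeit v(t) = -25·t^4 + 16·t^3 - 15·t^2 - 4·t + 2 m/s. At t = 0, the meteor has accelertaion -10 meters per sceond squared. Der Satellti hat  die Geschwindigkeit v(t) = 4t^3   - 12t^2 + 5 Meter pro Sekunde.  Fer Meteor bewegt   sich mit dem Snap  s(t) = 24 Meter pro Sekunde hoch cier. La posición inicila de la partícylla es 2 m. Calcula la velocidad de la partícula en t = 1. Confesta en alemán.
Wir haben die Geschwindigkeit v(t) = -25·t^4 + 16·t^3 - 15·t^2 - 4·t + 2. Durch Einsetzen von t = 1: v(1) = -26.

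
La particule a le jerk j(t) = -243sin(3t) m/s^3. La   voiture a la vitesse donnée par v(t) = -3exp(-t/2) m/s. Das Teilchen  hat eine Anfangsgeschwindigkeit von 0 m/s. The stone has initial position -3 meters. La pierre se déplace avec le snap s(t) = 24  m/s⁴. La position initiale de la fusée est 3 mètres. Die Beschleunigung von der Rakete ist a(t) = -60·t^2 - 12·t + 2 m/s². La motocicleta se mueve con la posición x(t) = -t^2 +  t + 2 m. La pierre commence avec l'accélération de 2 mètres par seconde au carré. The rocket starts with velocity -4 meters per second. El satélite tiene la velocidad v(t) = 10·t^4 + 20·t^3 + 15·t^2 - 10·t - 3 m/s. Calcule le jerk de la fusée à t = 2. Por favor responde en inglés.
We must differentiate our acceleration equation a(t) = -60·t^2 - 12·t + 2 1 time. Taking d/dt of a(t), we find j(t) = -120·t - 12. From the given jerk equation j(t) = -120·t - 12, we substitute t = 2 to get j = -252.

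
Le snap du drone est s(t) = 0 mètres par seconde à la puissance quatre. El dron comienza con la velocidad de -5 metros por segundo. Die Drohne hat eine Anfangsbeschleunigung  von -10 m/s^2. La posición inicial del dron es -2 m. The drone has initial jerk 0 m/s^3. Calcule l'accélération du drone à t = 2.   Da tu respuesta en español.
Debemos encontrar la integral de nuestra ecuación del snap s(t) = 0 2 veces. Integrando el snap y usando la condición inicial j(0) = 0, obtenemos j(t) = 0. La integral de la sacudida, con a(0) = -10, da la aceleración: a(t) = -10. Usando a(t) = -10 y sustituyendo t = 2, encontramos a = -10.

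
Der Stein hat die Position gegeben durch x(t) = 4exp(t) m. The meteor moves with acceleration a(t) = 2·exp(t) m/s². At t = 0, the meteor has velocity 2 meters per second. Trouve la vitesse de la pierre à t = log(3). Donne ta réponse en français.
Pour résoudre ceci, nous devons prendre 1 dérivée de notre équation de la position x(t) = 4·exp(t). En prenant d/dt de x(t), nous trouvons v(t) = 4·exp(t). Nous avons la vitesse v(t) = 4·exp(t). En substituant t = log(3): v(log(3)) = 12.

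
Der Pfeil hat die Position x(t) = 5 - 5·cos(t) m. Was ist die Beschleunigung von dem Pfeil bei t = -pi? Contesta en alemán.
Um dies zu lösen, müssen wir 2 Ableitungen unserer Gleichung für die Position x(t) = 5 - 5·cos(t) nehmen. Mit d/dt von x(t) finden wir v(t) = 5·sin(t). Die Ableitung von der Geschwindigkeit ergibt die Beschleunigung: a(t) = 5·cos(t). Wir haben die Beschleunigung a(t) = 5·cos(t). Durch Einsetzen von t = -pi: a(-pi) = -5.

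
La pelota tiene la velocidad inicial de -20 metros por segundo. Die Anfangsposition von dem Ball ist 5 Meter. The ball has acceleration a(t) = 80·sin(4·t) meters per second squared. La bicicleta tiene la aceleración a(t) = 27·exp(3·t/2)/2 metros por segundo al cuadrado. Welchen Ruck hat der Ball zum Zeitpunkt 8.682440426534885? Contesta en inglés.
Starting from acceleration a(t) = 80·sin(4·t), we take 1 derivative. Differentiating acceleration, we get jerk: j(t) = 320·cos(4·t). Using j(t) = 320·cos(4·t) and substituting t = 8.682440426534885, we find j = -315.264926335805.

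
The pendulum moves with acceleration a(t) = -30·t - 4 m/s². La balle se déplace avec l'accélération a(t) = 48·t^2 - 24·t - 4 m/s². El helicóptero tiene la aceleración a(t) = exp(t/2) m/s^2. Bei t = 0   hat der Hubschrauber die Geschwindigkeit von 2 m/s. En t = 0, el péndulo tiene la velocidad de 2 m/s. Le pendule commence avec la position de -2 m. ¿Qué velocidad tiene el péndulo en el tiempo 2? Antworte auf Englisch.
Starting from acceleration a(t) = -30·t - 4, we take 1 integral. Finding the integral of a(t) and using v(0) = 2: v(t) = -15·t^2 - 4·t + 2. From the given velocity equation v(t) = -15·t^2 - 4·t + 2, we substitute t = 2 to get v = -66.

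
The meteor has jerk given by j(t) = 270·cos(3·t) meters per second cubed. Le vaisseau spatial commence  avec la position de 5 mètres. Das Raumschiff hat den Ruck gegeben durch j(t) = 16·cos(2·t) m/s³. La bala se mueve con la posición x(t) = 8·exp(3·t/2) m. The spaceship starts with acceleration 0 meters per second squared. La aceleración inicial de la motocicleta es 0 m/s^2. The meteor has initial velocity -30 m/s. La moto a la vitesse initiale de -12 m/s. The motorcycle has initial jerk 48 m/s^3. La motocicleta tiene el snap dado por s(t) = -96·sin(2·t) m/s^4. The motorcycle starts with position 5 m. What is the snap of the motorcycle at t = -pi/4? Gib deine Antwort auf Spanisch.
De la ecuación del snap s(t) = -96·sin(2·t), sustituimos t = -pi/4 para obtener s = 96.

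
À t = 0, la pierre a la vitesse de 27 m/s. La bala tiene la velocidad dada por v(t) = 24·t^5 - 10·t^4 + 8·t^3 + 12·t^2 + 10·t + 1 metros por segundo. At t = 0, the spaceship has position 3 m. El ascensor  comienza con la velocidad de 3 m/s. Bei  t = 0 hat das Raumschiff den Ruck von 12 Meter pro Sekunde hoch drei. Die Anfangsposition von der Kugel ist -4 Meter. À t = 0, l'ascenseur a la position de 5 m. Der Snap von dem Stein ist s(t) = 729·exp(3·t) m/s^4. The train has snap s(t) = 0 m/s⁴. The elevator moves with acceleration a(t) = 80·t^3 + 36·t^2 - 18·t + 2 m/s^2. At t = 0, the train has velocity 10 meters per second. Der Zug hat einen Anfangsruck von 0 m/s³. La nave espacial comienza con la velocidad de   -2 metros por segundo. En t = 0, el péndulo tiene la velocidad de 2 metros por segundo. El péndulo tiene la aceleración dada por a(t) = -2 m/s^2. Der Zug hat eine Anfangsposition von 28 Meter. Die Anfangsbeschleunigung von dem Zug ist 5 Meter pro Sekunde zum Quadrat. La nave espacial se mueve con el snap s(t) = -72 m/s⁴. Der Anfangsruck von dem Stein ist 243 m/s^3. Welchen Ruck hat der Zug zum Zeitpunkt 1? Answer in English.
Starting from snap s(t) = 0, we take 1 antiderivative. Finding the antiderivative of s(t) and using j(0) = 0: j(t) = 0. We have jerk j(t) = 0. Substituting t = 1: j(1) = 0.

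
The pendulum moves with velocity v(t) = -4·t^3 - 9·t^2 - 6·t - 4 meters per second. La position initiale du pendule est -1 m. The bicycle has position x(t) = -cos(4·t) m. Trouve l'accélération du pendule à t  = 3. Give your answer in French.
En partant de la vitesse v(t) = -4·t^3 - 9·t^2 - 6·t - 4, nous prenons 1 dérivée. En prenant d/dt de v(t), nous trouvons a(t) = -12·t^2 - 18·t - 6. Nous avons l'accélération a(t) = -12·t^2 - 18·t - 6. En substituant t = 3: a(3) = -168.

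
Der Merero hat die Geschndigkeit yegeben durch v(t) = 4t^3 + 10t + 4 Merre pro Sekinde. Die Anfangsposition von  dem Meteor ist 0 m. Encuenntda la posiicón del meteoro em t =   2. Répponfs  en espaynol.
Partiendo de la velocidad v(t) = 4·t^3 + 10·t + 4, tomamos 1 antiderivada. Integrando la velocidad y usando la condición inicial x(0) = 0, obtenemos x(t) = t^4 + 5·t^2 + 4·t. Tenemos la posición x(t) = t^4 + 5·t^2 + 4·t. Sustituyendo t = 2: x(2) = 44.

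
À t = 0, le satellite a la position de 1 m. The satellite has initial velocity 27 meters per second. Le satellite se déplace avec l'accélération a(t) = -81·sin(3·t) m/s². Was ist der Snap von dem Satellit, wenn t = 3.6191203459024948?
Ausgehend von der Beschleunigung a(t) = -81·sin(3·t), nehmen wir 2 Ableitungen. Mit d/dt von a(t) finden wir j(t) = -243·cos(3·t). Mit d/dt von j(t) finden wir s(t) = 729·sin(3·t). Aus der Gleichung für den Snap s(t) = 729·sin(3·t), setzen wir t = 3.6191203459024948 ein und erhalten s = -722.048069478083.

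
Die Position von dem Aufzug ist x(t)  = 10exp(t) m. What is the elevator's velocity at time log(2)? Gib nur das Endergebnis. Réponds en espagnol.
La respuesta es 20.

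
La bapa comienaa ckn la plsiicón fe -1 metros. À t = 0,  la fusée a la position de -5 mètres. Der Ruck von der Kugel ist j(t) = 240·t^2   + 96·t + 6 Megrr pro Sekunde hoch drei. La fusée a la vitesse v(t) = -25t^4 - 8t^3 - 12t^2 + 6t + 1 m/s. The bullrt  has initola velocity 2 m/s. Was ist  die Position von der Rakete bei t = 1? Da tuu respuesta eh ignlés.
To solve this, we need to take 1 integral of our velocity equation v(t) = -25·t^4 - 8·t^3 - 12·t^2 + 6·t + 1. The antiderivative of velocity, with x(0) = -5, gives position: x(t) = -5·t^5 - 2·t^4 - 4·t^3 + 3·t^2 + t - 5. We have position x(t) = -5·t^5 - 2·t^4 - 4·t^3 + 3·t^2 + t - 5. Substituting t = 1: x(1) = -12.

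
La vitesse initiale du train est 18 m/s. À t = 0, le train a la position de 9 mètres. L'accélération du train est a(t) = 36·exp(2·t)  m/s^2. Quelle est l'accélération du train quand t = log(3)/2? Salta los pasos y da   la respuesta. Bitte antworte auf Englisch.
The acceleration at t = log(3)/2 is a = 108.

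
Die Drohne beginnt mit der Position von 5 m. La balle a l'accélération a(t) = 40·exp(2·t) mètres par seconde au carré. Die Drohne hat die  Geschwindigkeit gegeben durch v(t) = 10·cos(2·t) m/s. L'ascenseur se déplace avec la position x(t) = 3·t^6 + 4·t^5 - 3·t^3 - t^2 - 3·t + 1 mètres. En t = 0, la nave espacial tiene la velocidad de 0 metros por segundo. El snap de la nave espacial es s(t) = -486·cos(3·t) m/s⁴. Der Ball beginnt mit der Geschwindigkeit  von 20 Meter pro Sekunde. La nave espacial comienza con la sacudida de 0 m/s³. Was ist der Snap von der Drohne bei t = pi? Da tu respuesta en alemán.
Um dies zu lösen, müssen wir 3 Ableitungen unserer Gleichung für die Geschwindigkeit v(t) = 10·cos(2·t) nehmen. Durch Ableiten von der Geschwindigkeit erhalten wir die Beschleunigung: a(t) = -20·sin(2·t). Durch Ableiten von der Beschleunigung erhalten wir den Ruck: j(t) = -40·cos(2·t). Mit d/dt von j(t) finden wir s(t) = 80·sin(2·t). Mit s(t) = 80·sin(2·t) und Einsetzen von t = pi, finden wir s = 0.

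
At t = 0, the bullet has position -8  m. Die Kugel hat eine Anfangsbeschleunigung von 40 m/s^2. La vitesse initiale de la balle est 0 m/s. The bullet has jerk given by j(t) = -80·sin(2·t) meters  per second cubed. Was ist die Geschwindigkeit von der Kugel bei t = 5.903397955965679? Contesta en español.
Partiendo de la sacudida j(t) = -80·sin(2·t), tomamos 2 antiderivadas. La antiderivada de la sacudida es la aceleración. Usando a(0) = 40, obtenemos a(t) = 40·cos(2·t). Tomando ∫a(t)dt y aplicando v(0) = 0, encontramos v(t) = 20·sin(2·t). Tenemos la velocidad v(t) = 20·sin(2·t). Sustituyendo t = 5.903397955965679: v(5.903397955965679) = -13.7722622363774.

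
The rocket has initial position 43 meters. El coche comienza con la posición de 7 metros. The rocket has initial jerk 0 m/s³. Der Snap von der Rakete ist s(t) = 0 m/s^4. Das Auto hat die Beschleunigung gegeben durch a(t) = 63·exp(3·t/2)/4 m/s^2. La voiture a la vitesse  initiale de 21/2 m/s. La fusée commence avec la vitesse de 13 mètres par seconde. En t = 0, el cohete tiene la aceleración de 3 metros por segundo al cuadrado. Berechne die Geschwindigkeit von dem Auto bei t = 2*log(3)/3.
Ausgehend von der Beschleunigung a(t) = 63·exp(3·t/2)/4, nehmen wir 1 Stammfunktion. Das Integral von der Beschleunigung, mit v(0) = 21/2, ergibt die Geschwindigkeit: v(t) = 21·exp(3·t/2)/2. Wir haben die Geschwindigkeit v(t) = 21·exp(3·t/2)/2. Durch Einsetzen von t = 2*log(3)/3: v(2*log(3)/3) = 63/2.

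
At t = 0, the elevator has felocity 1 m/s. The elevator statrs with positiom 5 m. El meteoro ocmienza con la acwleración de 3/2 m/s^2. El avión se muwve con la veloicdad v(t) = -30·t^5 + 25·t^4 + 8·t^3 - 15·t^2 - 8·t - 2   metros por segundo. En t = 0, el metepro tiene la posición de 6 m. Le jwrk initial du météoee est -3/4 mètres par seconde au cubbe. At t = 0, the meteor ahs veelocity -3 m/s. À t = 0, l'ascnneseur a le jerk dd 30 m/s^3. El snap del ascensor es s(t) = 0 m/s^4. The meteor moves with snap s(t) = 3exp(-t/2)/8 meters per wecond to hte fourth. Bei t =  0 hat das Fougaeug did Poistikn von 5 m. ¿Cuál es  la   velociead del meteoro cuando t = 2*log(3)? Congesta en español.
Partiendo del snap s(t) = 3·exp(-t/2)/8, tomamos 3 integrales. La integral del snap, con j(0) = -3/4, da la sacudida: j(t) = -3·exp(-t/2)/4. Integrando la sacudida y usando la condición inicial a(0) = 3/2, obtenemos a(t) = 3·exp(-t/2)/2. Tomando ∫a(t)dt y aplicando v(0) = -3, encontramos v(t) = -3·exp(-t/2). Usando v(t) = -3·exp(-t/2) y sustituyendo t = 2*log(3), encontramos v = -1.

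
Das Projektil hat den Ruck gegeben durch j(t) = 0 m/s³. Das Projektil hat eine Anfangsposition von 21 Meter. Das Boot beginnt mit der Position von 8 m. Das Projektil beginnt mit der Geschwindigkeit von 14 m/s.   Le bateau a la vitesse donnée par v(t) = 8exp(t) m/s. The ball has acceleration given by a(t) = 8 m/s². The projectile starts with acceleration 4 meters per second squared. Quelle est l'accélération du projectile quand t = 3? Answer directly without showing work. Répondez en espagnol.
a(3) = 4.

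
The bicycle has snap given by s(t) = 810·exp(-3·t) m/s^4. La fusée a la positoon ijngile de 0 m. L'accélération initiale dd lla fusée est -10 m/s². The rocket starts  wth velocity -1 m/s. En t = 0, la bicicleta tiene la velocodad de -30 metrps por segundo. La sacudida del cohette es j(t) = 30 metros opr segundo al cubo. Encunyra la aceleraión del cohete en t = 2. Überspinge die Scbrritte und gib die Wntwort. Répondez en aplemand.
Bei t = 2, a = 50.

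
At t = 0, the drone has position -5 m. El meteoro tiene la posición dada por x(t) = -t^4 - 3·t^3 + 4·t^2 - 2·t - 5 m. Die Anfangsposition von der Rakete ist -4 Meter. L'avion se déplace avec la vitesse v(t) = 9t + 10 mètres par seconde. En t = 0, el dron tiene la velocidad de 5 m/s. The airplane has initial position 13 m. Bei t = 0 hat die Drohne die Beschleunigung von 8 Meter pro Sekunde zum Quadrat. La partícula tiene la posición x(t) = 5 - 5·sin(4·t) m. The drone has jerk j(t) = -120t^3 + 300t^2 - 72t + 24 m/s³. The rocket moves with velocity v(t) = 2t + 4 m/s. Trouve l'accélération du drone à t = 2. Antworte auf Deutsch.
Ausgehend von dem Ruck j(t) = -120·t^3 + 300·t^2 - 72·t + 24, nehmen wir 1 Stammfunktion. Das Integral von dem Ruck ist die Beschleunigung. Mit a(0) = 8 erhalten wir a(t) = -30·t^4 + 100·t^3 - 36·t^2 + 24·t + 8. Wir haben die Beschleunigung a(t) = -30·t^4 + 100·t^3 - 36·t^2 + 24·t + 8. Durch Einsetzen von t = 2: a(2) = 232.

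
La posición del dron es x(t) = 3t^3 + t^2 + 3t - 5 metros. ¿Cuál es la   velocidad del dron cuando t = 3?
Para resolver esto, necesitamos tomar 1 derivada de nuestra ecuación de la posición x(t) = 3·t^3 + t^2 + 3·t - 5. La derivada de la posición da la velocidad: v(t) = 9·t^2 + 2·t + 3. Tenemos la velocidad v(t) = 9·t^2 + 2·t + 3. Sustituyendo t = 3: v(3) = 90.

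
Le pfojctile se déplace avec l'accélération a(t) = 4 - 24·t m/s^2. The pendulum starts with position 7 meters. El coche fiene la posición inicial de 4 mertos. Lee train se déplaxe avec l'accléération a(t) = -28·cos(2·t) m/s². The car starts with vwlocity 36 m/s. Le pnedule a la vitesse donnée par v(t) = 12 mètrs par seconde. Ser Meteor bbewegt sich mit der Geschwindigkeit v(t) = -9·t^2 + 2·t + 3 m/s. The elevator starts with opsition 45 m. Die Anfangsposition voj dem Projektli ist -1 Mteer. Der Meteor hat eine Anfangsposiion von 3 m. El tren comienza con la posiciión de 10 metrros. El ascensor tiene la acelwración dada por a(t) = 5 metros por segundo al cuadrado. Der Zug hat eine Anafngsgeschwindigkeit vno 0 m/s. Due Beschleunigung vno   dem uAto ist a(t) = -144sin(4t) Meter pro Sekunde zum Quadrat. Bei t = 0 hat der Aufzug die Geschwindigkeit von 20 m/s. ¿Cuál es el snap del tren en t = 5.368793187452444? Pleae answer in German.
Ausgehend von der Beschleunigung a(t) = -28·cos(2·t), nehmen wir 2 Ableitungen. Durch Ableiten von der Beschleunigung erhalten wir den Ruck: j(t) = 56·sin(2·t). Mit d/dt von j(t) finden wir s(t) = 112·cos(2·t). Mit s(t) = 112·cos(2·t) und Einsetzen von t = 5.368793187452444, finden wir s = -28.5751840380755.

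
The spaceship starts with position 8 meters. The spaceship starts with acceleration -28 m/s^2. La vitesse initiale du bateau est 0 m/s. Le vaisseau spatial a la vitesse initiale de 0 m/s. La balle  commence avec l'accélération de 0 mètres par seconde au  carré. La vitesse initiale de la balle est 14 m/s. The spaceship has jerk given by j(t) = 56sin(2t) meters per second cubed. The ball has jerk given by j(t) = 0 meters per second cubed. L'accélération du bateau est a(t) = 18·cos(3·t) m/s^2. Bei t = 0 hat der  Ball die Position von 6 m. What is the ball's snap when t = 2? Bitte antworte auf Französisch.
Nous devons dériver notre équation du jerk j(t) = 0 1 fois. La dérivée du jerk donne le snap: s(t) = 0. De l'équation du snap s(t) = 0, nous substituons t = 2 pour obtenir s = 0.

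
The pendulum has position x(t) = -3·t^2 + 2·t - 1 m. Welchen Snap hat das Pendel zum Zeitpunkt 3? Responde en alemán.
Um dies zu lösen, müssen wir 4 Ableitungen unserer Gleichung für die Position x(t) = -3·t^2 + 2·t - 1 nehmen. Mit d/dt von x(t) finden wir v(t) = 2 - 6·t. Die Ableitung von der Geschwindigkeit ergibt die Beschleunigung: a(t) = -6. Die Ableitung von der Beschleunigung ergibt den Ruck: j(t) = 0. Mit d/dt von j(t) finden wir s(t) = 0. Mit s(t) = 0 und Einsetzen von t = 3, finden wir s = 0.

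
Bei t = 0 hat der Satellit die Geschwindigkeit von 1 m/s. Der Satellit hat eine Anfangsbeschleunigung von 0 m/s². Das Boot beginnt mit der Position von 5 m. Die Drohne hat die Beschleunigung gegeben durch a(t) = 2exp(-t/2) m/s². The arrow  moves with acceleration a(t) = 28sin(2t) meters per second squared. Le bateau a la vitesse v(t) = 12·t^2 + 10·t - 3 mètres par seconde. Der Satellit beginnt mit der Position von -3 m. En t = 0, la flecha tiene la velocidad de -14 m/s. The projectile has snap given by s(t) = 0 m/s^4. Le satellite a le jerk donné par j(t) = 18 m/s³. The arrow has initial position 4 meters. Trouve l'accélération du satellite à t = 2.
En partant du jerk j(t) = 18, nous prenons 1 intégrale. En prenant ∫j(t)dt et en appliquant a(0) = 0, nous trouvons a(t) = 18·t. Nous avons l'accélération a(t) = 18·t. En substituant t = 2: a(2) = 36.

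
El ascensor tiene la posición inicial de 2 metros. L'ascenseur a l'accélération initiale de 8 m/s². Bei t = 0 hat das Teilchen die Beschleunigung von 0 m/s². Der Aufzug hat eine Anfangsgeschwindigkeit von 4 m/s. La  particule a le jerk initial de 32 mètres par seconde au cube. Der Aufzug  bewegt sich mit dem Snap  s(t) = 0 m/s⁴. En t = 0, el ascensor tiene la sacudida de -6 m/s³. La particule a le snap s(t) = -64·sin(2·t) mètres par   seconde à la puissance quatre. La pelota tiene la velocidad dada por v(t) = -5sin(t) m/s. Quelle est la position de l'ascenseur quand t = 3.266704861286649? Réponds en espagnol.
Para resolver esto, necesitamos tomar 4 integrales de nuestra ecuación del snap s(t) = 0. Integrando el snap y usando la condición inicial j(0) = -6, obtenemos j(t) = -6. La antiderivada de la sacudida es la aceleración. Usando a(0) = 8, obtenemos a(t) = 8 - 6·t. La integral de la aceleración, con v(0) = 4, da la velocidad: v(t) = -3·t^2 + 8·t + 4. Integrando la velocidad y usando la condición inicial x(0) = 2, obtenemos x(t) = -t^3 + 4·t^2 + 4·t + 2. De la ecuación de la posición x(t) = -t^3 + 4·t^2 + 4·t + 2, sustituimos t = 3.266704861286649 para obtener x = 22.8920763338013.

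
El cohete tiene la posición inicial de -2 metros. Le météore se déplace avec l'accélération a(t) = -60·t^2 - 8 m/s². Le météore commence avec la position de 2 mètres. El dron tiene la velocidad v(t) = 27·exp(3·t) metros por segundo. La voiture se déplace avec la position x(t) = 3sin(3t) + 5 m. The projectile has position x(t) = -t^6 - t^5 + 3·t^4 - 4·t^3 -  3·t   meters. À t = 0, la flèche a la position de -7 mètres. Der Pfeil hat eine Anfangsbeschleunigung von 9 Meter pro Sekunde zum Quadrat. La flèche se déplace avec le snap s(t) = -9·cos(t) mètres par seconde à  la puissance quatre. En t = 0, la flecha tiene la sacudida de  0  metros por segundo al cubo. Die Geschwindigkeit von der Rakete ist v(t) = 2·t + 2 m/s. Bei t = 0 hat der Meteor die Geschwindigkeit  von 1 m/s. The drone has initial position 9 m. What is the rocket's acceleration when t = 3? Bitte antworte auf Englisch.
Starting from velocity v(t) = 2·t + 2, we take 1 derivative. Taking d/dt of v(t), we find a(t) = 2. Using a(t) = 2 and substituting t = 3, we find a = 2.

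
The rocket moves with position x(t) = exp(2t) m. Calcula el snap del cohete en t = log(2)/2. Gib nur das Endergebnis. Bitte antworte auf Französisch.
La réponse est 32.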